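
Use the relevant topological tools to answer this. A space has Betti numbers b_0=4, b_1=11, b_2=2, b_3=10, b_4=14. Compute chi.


chi = sum_k (-1)^k b_k.
= (4) + (-11) + (2) + (-10) + (14)
= -1

-1


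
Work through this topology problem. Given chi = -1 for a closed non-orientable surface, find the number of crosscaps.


chi = 2 - k for closed non-orientable surfaces with k crosscaps.
-1 = 2 - k
k = 2 - (-1) = 3

3


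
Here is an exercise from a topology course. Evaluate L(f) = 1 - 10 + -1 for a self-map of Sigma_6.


L(f) = tr(f_0*) - tr(f_1*) + tr(f_2*).
= 1 - (10) + (-1)
= -10

-10


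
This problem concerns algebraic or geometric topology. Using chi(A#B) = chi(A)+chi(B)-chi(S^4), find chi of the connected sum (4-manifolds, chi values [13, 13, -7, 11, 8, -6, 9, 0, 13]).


For n-manifolds: chi(A#B) = chi(A) + chi(B) - chi(S^4).
chi(S^4) = 1 + (-1)^4 = 2.
chi(#) = (sum chi_i) - (9-1)*chi(S^4) = 54 - 8*2 = 38

38


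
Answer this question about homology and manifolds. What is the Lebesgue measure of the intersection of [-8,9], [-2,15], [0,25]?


Intersection = [max(a_i), min(b_i)] = [0, 9].
Length = 9 - 0 = 9

9


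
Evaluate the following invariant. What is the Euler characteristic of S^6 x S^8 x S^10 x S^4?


chi is multiplicative: chi(X x Y) = chi(X) chi(Y).
Each even-dim sphere has chi = 2. There are 4 factors.
chi = 2^4 = 16

16


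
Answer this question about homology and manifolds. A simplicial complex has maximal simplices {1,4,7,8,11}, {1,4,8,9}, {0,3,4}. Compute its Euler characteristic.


Enumerate all faces; f-vector: f_0=8, f_1=16, f_2=14, f_3=6, f_4=1.
chi = sum (-1)^k f_k = 1

1


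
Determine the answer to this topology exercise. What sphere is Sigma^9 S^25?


Each suspension raises dimension by 1: Sigma S^n = S^{n+1}.
Sigma^9 S^25 = S^{25+9} = S^34

34


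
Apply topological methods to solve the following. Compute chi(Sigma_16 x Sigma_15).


chi(Sigma_16) = 2 - 2*16 = -30
chi(Sigma_15) = 2 - 2*15 = -28
chi(product) = (-30) * (-28) = 840

840


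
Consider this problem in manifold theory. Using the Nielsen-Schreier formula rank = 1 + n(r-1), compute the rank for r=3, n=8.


Nielsen-Schreier: an index-n subgroup of F_r is free of rank 1 + n(r-1).
Equivalently: chi(cover) = n*chi(base); chi(vee_r S^1) = 1 - 3 = -2.
chi(E) = 8*(-2) = -16; rank = 1 - chi(E) = 1 - (-16) = 17.
rank = 1 + 8*(3-1) = 1 + 16 = 17

17


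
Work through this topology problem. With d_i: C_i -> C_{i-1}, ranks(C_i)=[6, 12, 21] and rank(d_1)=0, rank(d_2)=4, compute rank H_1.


rank H_k = rank(ker d_k) - rank(im d_{k+1}).
rank(ker d_1) = rank(C_1) - rank(d_1) = 12 - 0 = 12.
rank(im d_{1+1}) = 4.
rank H_1 = 12 - 4 = 8

8


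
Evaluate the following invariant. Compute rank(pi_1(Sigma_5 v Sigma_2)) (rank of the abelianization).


For a wedge: H_1(A v B) = H_1(A) + H_1(B).
b_1(Sigma_5) = 10, b_1(Sigma_2) = 4.
b_1 = 10 + 4 = 14

14


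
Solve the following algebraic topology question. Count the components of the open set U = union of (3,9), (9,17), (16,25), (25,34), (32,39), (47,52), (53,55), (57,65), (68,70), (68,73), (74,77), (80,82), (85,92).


Sort and merge overlapping open intervals.
Merged: (3,9), (9,25), (25,39), (47,52), (53,55), (57,65), (68,73), (74,77), (80,82), (85,92).
Number of components = 10

10


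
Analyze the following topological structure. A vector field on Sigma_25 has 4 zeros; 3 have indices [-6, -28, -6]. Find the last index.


Poincare-Hopf: sum of indices = chi(M).
chi(Sigma_25) = 2 - 2*25 = -48.
Sum of known indices = -40.
x = chi - (sum known) = -48 - (-40) = -8

-8


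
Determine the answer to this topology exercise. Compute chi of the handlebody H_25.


A genus-g handlebody deformation retracts to a wedge of g circles.
chi(vee_g S^1) = 1 - g.
chi(H_25) = 1 - 25 = -24

-24


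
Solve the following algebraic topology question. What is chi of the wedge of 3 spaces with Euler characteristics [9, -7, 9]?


chi(A v B) = chi(A) + chi(B) - 1 (one point identified).
For 3 spaces: chi = (sum chi_i) - (3 - 1).
sum = 11; chi = 11 - 2 = 9

9


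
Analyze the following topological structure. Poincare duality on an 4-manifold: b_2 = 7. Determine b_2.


Poincare duality for closed orientable n-manifolds: b_k = b_{n-k}.
Here n = 4, so b_2 = b_2 = 7

7


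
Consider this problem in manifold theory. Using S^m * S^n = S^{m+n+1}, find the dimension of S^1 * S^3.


Join of spheres: S^m * S^n = S^{m+n+1}.
dim = 1 + 3 + 1 = 5

5


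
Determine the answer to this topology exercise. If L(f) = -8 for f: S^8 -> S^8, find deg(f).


L(f) = 1 + (-1)^8 deg(f) on S^8.
-8 = 1 + (-1)^8 * deg(f)
(-1)^8 * deg(f) = -9
deg(f) = -9

-9


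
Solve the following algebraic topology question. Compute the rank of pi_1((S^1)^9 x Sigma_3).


pi_1(A x B) = pi_1(A) x pi_1(B); rank of abelianization = b_1.
b_1(T^9) = 9, b_1(Sigma_3) = 2*3 = 6.
b_1(product) = 9 + 6 = 15

15


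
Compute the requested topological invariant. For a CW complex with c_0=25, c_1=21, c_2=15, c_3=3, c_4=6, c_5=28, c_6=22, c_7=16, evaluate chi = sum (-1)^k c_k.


chi = sum_k (-1)^k c_k.
= (-1)^0*25 + (-1)^1*21 + (-1)^2*15 + (-1)^3*3 + (-1)^4*6 + (-1)^5*28 + (-1)^6*22 + (-1)^7*16
= (25) + (-21) + (15) + (-3) + (6) + (-28) + (22) + (-16)
= 0

0


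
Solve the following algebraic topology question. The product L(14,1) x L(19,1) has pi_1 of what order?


pi_1(X x Y) = pi_1(X) x pi_1(Y).
pi_1(L(14,1)) = Z/14, pi_1(L(19,1)) = Z/19.
|Z/14 x Z/19| = 14 * 19 = 266

266


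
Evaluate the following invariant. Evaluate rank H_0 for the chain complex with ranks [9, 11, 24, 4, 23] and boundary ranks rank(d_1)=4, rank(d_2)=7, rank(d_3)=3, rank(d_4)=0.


rank H_k = rank(ker d_k) - rank(im d_{k+1}).
rank(ker d_0) = rank(C_0) - rank(d_0) = 9 - 0 = 9.
rank(im d_{0+1}) = 4.
rank H_0 = 9 - 4 = 5

5


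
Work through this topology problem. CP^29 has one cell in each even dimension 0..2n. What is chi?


CP^29 has one cell in each even dimension 0, 2, ..., 2*29 (29+1 cells total).
All cells are even-dimensional, so chi = number of cells.
chi = 29 + 1 = 30

30


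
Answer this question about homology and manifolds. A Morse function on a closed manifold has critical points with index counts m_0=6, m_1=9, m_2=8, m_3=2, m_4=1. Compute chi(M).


Morse theory: chi(M) = sum_k (-1)^k m_k where m_k = #(index-k critical points).
= (6) + (-9) + (8) + (-2) + (1) = 4

4


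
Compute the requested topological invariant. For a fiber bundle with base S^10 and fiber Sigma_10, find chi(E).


chi(S^10) = 2 (n even), chi(Sigma_10) = 2 - 2*10 = -18.
chi(E) = 2 * (-18) = -36

-36


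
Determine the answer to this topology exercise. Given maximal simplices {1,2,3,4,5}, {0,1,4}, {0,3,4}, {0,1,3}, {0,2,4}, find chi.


Enumerate all faces; f-vector: f_0=6, f_1=14, f_2=14, f_3=5, f_4=1.
chi = sum (-1)^k f_k = 2

2


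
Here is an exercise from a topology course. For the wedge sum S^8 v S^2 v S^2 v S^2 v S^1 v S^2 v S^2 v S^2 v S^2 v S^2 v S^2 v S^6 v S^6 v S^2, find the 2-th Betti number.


For a wedge of spheres, H_k (k>0) is free on one generator per sphere of dimension k.
Spheres of dimension 2: count = 10.
b_2 = 10

10


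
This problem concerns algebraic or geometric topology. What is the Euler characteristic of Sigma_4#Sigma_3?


chi(Sigma_4) = 2 - 2*4 = -6
chi(Sigma_3) = 2 - 2*3 = -4
For surfaces: chi(A#B) = chi(A) + chi(B) - 2.
chi = -6 + -4 - 2 = -12

-12


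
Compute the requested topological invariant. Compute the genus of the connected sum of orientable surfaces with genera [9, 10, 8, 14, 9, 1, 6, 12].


Genus is additive under connected sum of orientable surfaces.
g = 9 + 10 + 8 + 14 + 9 + 1 + 6 + 12 = 69

69


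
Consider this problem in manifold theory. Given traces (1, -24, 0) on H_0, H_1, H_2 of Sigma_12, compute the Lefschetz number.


L(f) = tr(f_0*) - tr(f_1*) + tr(f_2*).
= 1 - (-24) + (0)
= 25

25


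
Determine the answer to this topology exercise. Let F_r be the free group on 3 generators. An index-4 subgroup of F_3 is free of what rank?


Nielsen-Schreier: an index-n subgroup of F_r is free of rank 1 + n(r-1).
Equivalently: chi(cover) = n*chi(base); chi(vee_r S^1) = 1 - 3 = -2.
chi(E) = 4*(-2) = -8; rank = 1 - chi(E) = 1 - (-8) = 9.
rank = 1 + 4*(3-1) = 1 + 8 = 9

9


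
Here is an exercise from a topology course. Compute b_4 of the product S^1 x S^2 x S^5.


Each S^d has Poincare polynomial 1 + t^d.
The product S^1 x S^2 x S^5 has Poincare polynomial prod(1+t^d_i).
Expanding: b_0=1, b_1=1, b_2=1, b_3=1, b_5=1, b_6=1, b_7=1, b_8=1.
b_4 = 0

0


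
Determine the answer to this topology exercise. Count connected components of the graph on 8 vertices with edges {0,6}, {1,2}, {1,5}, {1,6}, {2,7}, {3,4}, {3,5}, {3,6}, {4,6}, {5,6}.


Run DFS/union-find over 8 vertices.
V = 8, E = 10.
Number of components = 1

1


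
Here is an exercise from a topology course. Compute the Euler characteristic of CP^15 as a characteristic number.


For any closed oriented manifold, <e(TM),[M]> = chi(M).
chi(CP^15) = 15+1 = 16

16


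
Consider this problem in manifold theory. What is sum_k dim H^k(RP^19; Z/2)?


H^k(RP^19; Z/2) = Z/2 for each 0 <= k <= 19.
Total dimension = 19 + 1 = 20

20


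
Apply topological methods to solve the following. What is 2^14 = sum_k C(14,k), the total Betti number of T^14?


b_k(T^14) = C(14,k), so the sum over k is sum_k C(14,k) = 2^14.
Total = 2^14 = 16384

16384


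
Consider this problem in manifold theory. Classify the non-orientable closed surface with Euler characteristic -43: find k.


chi = 2 - k for closed non-orientable surfaces with k crosscaps.
-43 = 2 - k
k = 2 - (-43) = 45

45


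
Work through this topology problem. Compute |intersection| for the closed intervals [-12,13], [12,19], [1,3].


Intersection = [max(a_i), min(b_i)] = [12, 3].
Since 12 > 3, the intersection is empty.
Length = 0

0


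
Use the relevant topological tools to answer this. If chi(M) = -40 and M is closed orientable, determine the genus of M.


chi = 2 - 2g for closed orientable surfaces.
-40 = 2 - 2g
2g = 2 - (-40) = 42
g = 21

21


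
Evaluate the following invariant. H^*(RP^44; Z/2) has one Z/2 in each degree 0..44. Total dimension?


H^k(RP^44; Z/2) = Z/2 for each 0 <= k <= 44.
Total dimension = 44 + 1 = 45

45


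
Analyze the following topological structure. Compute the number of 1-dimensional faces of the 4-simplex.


Delta^4 has 4+1 vertices. A 1-face is a choice of 1+1 vertices.
f_1 = C(4+1, 1+1) = C(5,2) = 10

10


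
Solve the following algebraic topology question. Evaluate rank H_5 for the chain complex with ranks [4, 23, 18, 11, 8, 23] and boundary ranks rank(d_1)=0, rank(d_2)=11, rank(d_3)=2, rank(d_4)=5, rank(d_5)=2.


rank H_k = rank(ker d_k) - rank(im d_{k+1}).
rank(ker d_5) = rank(C_5) - rank(d_5) = 23 - 2 = 21.
rank(im d_{5+1}) = 0.
rank H_5 = 21 - 0 = 21

21


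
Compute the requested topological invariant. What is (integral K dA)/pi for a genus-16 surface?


Gauss-Bonnet: integral K dA = 2*pi*chi(M).
chi(Sigma_16) = 2 - 2*16 = -30.
(integral K dA)/pi = 2*chi = 2*(-30) = -60

-60


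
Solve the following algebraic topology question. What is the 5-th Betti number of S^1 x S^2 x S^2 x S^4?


Each S^d has Poincare polynomial 1 + t^d.
The product S^1 x S^2 x S^2 x S^4 has Poincare polynomial prod(1+t^d_i).
Expanding: b_0=1, b_1=1, b_2=2, b_3=2, b_4=2, b_5=2, b_6=2, b_7=2, b_8=1, b_9=1.
b_5 = 2

2


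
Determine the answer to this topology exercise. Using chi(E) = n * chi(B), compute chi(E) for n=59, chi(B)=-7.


For a finite covering: chi(E) = (number of sheets) * chi(B).
chi(E) = 59 * (-7) = -413

-413


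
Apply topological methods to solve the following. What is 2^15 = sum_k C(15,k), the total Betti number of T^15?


b_k(T^15) = C(15,k), so the sum over k is sum_k C(15,k) = 2^15.
Total = 2^15 = 32768

32768


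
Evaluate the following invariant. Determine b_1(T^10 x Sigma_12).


pi_1(A x B) = pi_1(A) x pi_1(B); rank of abelianization = b_1.
b_1(T^10) = 10, b_1(Sigma_12) = 2*12 = 24.
b_1(product) = 10 + 24 = 34

34


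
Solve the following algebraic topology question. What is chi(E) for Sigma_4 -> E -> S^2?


chi(S^2) = 2 (n even), chi(Sigma_4) = 2 - 2*4 = -6.
chi(E) = 2 * (-6) = -12

-12


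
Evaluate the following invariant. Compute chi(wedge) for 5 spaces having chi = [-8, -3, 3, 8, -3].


chi(A v B) = chi(A) + chi(B) - 1 (one point identified).
For 5 spaces: chi = (sum chi_i) - (5 - 1).
sum = -3; chi = -3 - 4 = -7

-7


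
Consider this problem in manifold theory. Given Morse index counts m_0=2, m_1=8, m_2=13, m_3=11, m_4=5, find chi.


Morse theory: chi(M) = sum_k (-1)^k m_k where m_k = #(index-k critical points).
= (2) + (-8) + (13) + (-11) + (5) = 1

1


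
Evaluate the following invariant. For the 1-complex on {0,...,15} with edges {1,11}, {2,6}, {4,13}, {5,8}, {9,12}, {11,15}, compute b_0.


Run DFS/union-find over 16 vertices.
V = 16, E = 6.
Number of components = 10

10


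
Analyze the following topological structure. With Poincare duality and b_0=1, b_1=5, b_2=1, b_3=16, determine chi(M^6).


By Poincare duality b_k = b_{6-k}, so full Betti numbers: b_0=1, b_1=5, b_2=1, b_3=16, b_4=1, b_5=5, b_6=1.
chi = sum (-1)^k b_k = -22

-22


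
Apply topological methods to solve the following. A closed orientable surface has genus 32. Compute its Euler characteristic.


For a closed orientable surface of genus g: chi = 2 - 2g.
Here g = 32.
chi = 2 - 2*32 = 2 - 64 = -62

-62


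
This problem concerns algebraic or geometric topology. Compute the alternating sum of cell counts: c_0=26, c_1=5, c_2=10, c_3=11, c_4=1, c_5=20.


chi = sum_k (-1)^k c_k.
= (-1)^0*26 + (-1)^1*5 + (-1)^2*10 + (-1)^3*11 + (-1)^4*1 + (-1)^5*20
= (26) + (-5) + (10) + (-11) + (1) + (-20)
= 1

1


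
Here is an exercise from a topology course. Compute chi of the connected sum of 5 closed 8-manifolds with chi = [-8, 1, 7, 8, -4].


For n-manifolds: chi(A#B) = chi(A) + chi(B) - chi(S^8).
chi(S^8) = 1 + (-1)^8 = 2.
chi(#) = (sum chi_i) - (5-1)*chi(S^8) = 4 - 4*2 = -4

-4


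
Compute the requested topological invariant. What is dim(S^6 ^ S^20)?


S^m ^ S^n = S^{m+n}.
k = 6 + 20 = 26

26


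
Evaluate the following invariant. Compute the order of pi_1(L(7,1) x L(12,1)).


pi_1(X x Y) = pi_1(X) x pi_1(Y).
pi_1(L(7,1)) = Z/7, pi_1(L(12,1)) = Z/12.
|Z/7 x Z/12| = 7 * 12 = 84

84


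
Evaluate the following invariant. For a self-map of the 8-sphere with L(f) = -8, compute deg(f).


L(f) = 1 + (-1)^8 deg(f) on S^8.
-8 = 1 + (-1)^8 * deg(f)
(-1)^8 * deg(f) = -9
deg(f) = -9

-9


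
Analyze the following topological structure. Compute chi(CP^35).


CP^35 has one cell in each even dimension 0, 2, ..., 2*35 (35+1 cells total).
All cells are even-dimensional, so chi = number of cells.
chi = 35 + 1 = 36

36


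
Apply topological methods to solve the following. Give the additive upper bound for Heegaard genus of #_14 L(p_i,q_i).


Heegaard genus satisfies g(A#B) <= g(A) + g(B).
Each lens space has g = 1.
Upper bound: 14 * 1 = 14

14


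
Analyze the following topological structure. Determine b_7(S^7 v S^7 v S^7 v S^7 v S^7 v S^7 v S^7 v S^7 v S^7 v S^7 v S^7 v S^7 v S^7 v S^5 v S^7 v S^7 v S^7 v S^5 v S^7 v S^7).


For a wedge of spheres, H_k (k>0) is free on one generator per sphere of dimension k.
Spheres of dimension 7: count = 18.
b_7 = 18

18


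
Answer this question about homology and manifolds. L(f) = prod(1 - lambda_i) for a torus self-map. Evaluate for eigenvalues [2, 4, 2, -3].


For a torus self-map: L(f) = det(I - A) where A acts on H_1.
L(f) = (1-2) * (1-4) * (1-2) * (1--3) = -1 * -3 * -1 * 4 = -12

-12


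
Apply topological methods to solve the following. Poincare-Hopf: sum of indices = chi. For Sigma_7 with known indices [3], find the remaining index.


Poincare-Hopf: sum of indices = chi(M).
chi(Sigma_7) = 2 - 2*7 = -12.
Sum of known indices = 3.
x = chi - (sum known) = -12 - (3) = -15

-15


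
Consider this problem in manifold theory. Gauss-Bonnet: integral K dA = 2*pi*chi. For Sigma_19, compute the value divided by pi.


Gauss-Bonnet: integral K dA = 2*pi*chi(M).
chi(Sigma_19) = 2 - 2*19 = -36.
(integral K dA)/pi = 2*chi = 2*(-36) = -72

-72


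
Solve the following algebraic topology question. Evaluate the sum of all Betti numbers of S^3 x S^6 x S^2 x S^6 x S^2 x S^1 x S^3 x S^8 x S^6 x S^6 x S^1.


Total Betti number is multiplicative under products.
Each S^d (d>=1) has total Betti number 2.
There are 11 sphere factors.
Total = 2^11 = 2048

2048


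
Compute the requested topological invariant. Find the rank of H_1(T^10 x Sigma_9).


pi_1(A x B) = pi_1(A) x pi_1(B); rank of abelianization = b_1.
b_1(T^10) = 10, b_1(Sigma_9) = 2*9 = 18.
b_1(product) = 10 + 18 = 28

28


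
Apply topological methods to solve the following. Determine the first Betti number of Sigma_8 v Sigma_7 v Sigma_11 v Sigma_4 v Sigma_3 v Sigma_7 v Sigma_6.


For a wedge X v Y: reduced H_k(X v Y) = H_k(X) + H_k(Y).
Each Sigma_g contributes b_1 = 2g.
b_1 = 16 + 14 + 22 + 8 + 6 + 14 + 12 = 92

92


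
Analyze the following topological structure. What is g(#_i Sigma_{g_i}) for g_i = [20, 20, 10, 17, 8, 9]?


Genus is additive under connected sum of orientable surfaces.
g = 20 + 20 + 10 + 17 + 8 + 9 = 84

84


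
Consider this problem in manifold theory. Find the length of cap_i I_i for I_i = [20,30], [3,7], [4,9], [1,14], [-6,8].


Intersection = [max(a_i), min(b_i)] = [20, 7].
Since 20 > 7, the intersection is empty.
Length = 0

0


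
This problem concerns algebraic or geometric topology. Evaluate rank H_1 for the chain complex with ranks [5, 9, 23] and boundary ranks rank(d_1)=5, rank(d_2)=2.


rank H_k = rank(ker d_k) - rank(im d_{k+1}).
rank(ker d_1) = rank(C_1) - rank(d_1) = 9 - 5 = 4.
rank(im d_{1+1}) = 2.
rank H_1 = 4 - 2 = 2

2


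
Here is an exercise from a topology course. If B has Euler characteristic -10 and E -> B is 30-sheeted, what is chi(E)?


For a finite covering: chi(E) = (number of sheets) * chi(B).
chi(E) = 30 * (-10) = -300

-300


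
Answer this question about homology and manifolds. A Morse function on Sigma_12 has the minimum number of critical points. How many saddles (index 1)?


A perfect Morse function has m_k = b_k.
For Sigma_12: b_0=1, b_1=2g=24, b_2=1.
Saddles m_1 = 2g = 24

24


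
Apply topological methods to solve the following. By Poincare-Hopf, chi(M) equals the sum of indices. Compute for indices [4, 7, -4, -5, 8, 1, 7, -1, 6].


Poincare-Hopf: chi(M) = sum of indices of zeros.
chi = (4) + (7) + (-4) + (-5) + (8) + (1) + (7) + (-1) + (6) = 23

23


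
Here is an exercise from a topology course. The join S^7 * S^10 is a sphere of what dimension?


Join of spheres: S^m * S^n = S^{m+n+1}.
dim = 7 + 10 + 1 = 18

18


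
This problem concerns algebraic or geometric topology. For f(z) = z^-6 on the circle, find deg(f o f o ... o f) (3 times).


deg(f) = -6. Degree is multiplicative: deg(f^3) = (deg f)^3.
deg(f^3) = (-6)^3 = -216

-216


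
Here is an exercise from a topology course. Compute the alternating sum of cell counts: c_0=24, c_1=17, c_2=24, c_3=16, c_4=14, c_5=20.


chi = sum_k (-1)^k c_k.
= (-1)^0*24 + (-1)^1*17 + (-1)^2*24 + (-1)^3*16 + (-1)^4*14 + (-1)^5*20
= (24) + (-17) + (24) + (-16) + (14) + (-20)
= 9

9


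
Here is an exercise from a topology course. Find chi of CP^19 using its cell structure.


CP^19 has one cell in each even dimension 0, 2, ..., 2*19 (19+1 cells total).
All cells are even-dimensional, so chi = number of cells.
chi = 19 + 1 = 20

20


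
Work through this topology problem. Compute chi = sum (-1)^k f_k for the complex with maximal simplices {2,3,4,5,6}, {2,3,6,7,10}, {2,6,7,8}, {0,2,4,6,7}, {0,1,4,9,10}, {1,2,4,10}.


Enumerate all faces; f-vector: f_0=11, f_1=35, f_2=43, f_3=22, f_4=4.
chi = sum (-1)^k f_k = 1

1


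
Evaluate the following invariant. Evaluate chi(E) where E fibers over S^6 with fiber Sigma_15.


chi(S^6) = 2 (n even), chi(Sigma_15) = 2 - 2*15 = -28.
chi(E) = 2 * (-28) = -56

-56


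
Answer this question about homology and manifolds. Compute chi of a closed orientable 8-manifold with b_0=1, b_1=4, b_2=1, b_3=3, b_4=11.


By Poincare duality b_k = b_{8-k}, so full Betti numbers: b_0=1, b_1=4, b_2=1, b_3=3, b_4=11, b_5=3, b_6=1, b_7=4, b_8=1.
chi = sum (-1)^k b_k = 1

1


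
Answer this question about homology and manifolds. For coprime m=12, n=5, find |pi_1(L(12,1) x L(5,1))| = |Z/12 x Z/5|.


pi_1(X x Y) = pi_1(X) x pi_1(Y).
pi_1(L(12,1)) = Z/12, pi_1(L(5,1)) = Z/5.
|Z/12 x Z/5| = 12 * 5 = 60

60


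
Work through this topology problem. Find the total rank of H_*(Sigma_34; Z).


For Sigma_34: b_0 = 1, b_1 = 2g = 68, b_2 = 1.
Total = 1 + 68 + 1 = 70

70


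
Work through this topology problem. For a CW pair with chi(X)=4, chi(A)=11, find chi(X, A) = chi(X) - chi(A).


Relative Euler characteristic: chi(X, A) = chi(X) - chi(A).
= 4 - (11) = -7

-7


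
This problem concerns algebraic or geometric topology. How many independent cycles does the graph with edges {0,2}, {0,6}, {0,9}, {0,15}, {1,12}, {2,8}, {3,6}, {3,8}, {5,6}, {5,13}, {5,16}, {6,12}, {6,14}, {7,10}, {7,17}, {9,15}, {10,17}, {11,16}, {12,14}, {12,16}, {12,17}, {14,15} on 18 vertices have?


b_1 = E - V + (number of components).
E = 22, V = 18, components = 2.
b_1 = 22 - 18 + 2 = 6

6


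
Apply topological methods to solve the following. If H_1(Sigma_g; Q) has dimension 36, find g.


For a closed orientable surface: b_1 = 2g.
36 = 2g
g = 36 / 2 = 18

18


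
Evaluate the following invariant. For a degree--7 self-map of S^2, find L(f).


On S^2: L(f) = tr(f_0*) + (-1)^2 tr(f_2*) = 1 + (-1)^2 * deg(f).
L(f) = 1 + (-1)^2 * -7 = 1 + -7 = -6

-6


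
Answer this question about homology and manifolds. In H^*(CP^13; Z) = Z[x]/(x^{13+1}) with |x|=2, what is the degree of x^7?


|x| = 2 in H^*(CP^n).
|x^7| = 7 * |x| = 7 * 2 = 14

14


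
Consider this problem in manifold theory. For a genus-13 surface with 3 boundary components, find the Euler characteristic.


For a compact orientable surface with genus g and b boundary components: chi = 2 - 2g - b.
chi = 2 - 2*13 - 3 = 2 - 26 - 3 = -27

-27


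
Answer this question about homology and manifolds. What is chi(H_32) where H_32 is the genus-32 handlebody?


A genus-g handlebody deformation retracts to a wedge of g circles.
chi(vee_g S^1) = 1 - g.
chi(H_32) = 1 - 32 = -31

-31


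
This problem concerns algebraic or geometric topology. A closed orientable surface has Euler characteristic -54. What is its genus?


chi = 2 - 2g for closed orientable surfaces.
-54 = 2 - 2g
2g = 2 - (-54) = 56
g = 28

28


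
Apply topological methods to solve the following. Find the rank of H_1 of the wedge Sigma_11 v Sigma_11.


For a wedge: H_1(A v B) = H_1(A) + H_1(B).
b_1(Sigma_11) = 22, b_1(Sigma_11) = 22.
b_1 = 22 + 22 = 44

44


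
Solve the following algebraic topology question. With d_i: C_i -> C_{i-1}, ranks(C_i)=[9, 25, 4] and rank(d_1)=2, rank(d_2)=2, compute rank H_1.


rank H_k = rank(ker d_k) - rank(im d_{k+1}).
rank(ker d_1) = rank(C_1) - rank(d_1) = 25 - 2 = 23.
rank(im d_{1+1}) = 2.
rank H_1 = 23 - 2 = 21

21


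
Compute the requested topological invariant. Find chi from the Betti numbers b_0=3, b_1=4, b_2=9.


chi = sum_k (-1)^k b_k.
= (3) + (-4) + (9)
= 8

8


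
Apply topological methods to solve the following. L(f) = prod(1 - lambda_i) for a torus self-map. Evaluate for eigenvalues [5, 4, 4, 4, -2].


For a torus self-map: L(f) = det(I - A) where A acts on H_1.
L(f) = (1-5) * (1-4) * (1-4) * (1-4) * (1--2) = -4 * -3 * -3 * -3 * 3 = 324

324


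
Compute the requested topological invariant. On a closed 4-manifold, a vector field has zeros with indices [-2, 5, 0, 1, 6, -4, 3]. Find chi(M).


Poincare-Hopf: chi(M) = sum of indices of zeros.
chi = (-2) + (5) + (0) + (1) + (6) + (-4) + (3) = 9

9


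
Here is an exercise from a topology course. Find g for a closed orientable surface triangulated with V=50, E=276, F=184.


chi = V - E + F = 50 - 276 + 184 = -42
For orientable closed surface: chi = 2 - 2g, so g = (2 - chi)/2.
g = (2 - (-42)) / 2 = 44 / 2 = 22

22


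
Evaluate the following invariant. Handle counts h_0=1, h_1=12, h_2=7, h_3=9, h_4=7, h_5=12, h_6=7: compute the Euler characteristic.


Handles of index k contribute (-1)^k to chi (same as CW cells).
chi = (1) + (-12) + (7) + (-9) + (7) + (-12) + (7) = -11

-11


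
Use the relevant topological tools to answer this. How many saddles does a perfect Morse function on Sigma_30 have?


A perfect Morse function has m_k = b_k.
For Sigma_30: b_0=1, b_1=2g=60, b_2=1.
Saddles m_1 = 2g = 60

60


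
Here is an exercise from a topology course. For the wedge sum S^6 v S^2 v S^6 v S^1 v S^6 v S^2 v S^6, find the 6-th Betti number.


For a wedge of spheres, H_k (k>0) is free on one generator per sphere of dimension k.
Spheres of dimension 6: count = 4.
b_6 = 4

4


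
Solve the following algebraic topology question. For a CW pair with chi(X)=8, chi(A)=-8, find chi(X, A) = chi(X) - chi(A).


Relative Euler characteristic: chi(X, A) = chi(X) - chi(A).
= 8 - (-8) = 16

16


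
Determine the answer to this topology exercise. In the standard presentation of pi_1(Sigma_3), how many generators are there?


Standard presentation: pi_1(Sigma_g) = <a_1,b_1,...,a_g,b_g | [a_1,b_1]...[a_g,b_g] = 1>.
Number of generators = 2g = 2*3 = 6

6


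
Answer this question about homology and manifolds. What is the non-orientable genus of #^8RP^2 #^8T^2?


Since a >= 1, the sum is non-orientable; each T^2 can be replaced by RP^2 # RP^2 (since T^2#RP^2 = 3RP^2).
Total crosscaps k = 8 + 2*8 = 24.
Check via chi: chi = 8*1 + 8*0 - (8+8-1)*2 = -22 = 2 - k = -22. Consistent.

24


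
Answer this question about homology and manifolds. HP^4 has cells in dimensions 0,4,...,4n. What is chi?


HP^4 has one cell in each dimension 0, 4, ..., 4*4 (4+1 cells, all even-dim).
chi = 4 + 1 = 5

5


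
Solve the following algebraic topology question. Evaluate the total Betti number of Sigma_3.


For Sigma_3: b_0 = 1, b_1 = 2g = 6, b_2 = 1.
Total = 1 + 6 + 1 = 8

8


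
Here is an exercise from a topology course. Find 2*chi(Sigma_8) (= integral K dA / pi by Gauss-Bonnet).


Gauss-Bonnet: integral K dA = 2*pi*chi(M).
chi(Sigma_8) = 2 - 2*8 = -14.
(integral K dA)/pi = 2*chi = 2*(-14) = -28

-28


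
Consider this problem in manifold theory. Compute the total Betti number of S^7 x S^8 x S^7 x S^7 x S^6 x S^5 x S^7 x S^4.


Total Betti number is multiplicative under products.
Each S^d (d>=1) has total Betti number 2.
There are 8 sphere factors.
Total = 2^8 = 256

256


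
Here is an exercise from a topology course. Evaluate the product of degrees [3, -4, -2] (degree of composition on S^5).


Degree is multiplicative: deg(composition) = product of degrees.
= (3) * (-4) * (-2) = 24

24


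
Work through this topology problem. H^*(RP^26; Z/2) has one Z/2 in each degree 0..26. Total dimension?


H^k(RP^26; Z/2) = Z/2 for each 0 <= k <= 26.
Total dimension = 26 + 1 = 27

27


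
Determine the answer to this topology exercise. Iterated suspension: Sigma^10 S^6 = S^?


Each suspension raises dimension by 1: Sigma S^n = S^{n+1}.
Sigma^10 S^6 = S^{6+10} = S^16

16


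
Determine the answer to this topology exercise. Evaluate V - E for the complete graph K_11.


K_11: V = 11, E = C(11,2) = 55.
chi = V - E = 11 - 55 = -44

-44


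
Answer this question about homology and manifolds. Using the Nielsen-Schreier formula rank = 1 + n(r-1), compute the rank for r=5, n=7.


Nielsen-Schreier: an index-n subgroup of F_r is free of rank 1 + n(r-1).
Equivalently: chi(cover) = n*chi(base); chi(vee_r S^1) = 1 - 5 = -4.
chi(E) = 7*(-4) = -28; rank = 1 - chi(E) = 1 - (-28) = 29.
rank = 1 + 7*(5-1) = 1 + 28 = 29

29


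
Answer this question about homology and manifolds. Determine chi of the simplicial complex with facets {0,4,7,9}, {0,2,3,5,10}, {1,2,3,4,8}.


Enumerate all faces; f-vector: f_0=10, f_1=25, f_2=24, f_3=11, f_4=2.
chi = sum (-1)^k f_k = 0

0


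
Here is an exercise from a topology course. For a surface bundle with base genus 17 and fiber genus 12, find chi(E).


For a fiber bundle F -> E -> B (with CW structure): chi(E) = chi(B) * chi(F).
chi(Sigma_17) = -32, chi(Sigma_12) = -22.
chi(E) = (-32) * (-22) = 704

704


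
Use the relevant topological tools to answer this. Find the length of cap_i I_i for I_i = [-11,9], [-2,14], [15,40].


Intersection = [max(a_i), min(b_i)] = [15, 9].
Since 15 > 9, the intersection is empty.
Length = 0

0


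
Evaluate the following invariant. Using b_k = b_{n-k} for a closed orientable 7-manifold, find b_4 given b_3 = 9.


Poincare duality for closed orientable n-manifolds: b_k = b_{n-k}.
Here n = 7, so b_4 = b_3 = 9

9


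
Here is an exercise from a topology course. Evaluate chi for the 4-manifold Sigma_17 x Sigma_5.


chi(Sigma_17) = 2 - 2*17 = -32
chi(Sigma_5) = 2 - 2*5 = -8
chi(product) = (-32) * (-8) = 256

256


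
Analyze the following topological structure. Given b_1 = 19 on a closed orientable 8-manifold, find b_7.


Poincare duality for closed orientable n-manifolds: b_k = b_{n-k}.
Here n = 8, so b_7 = b_1 = 19

19


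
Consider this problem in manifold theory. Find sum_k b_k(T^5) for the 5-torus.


b_k(T^5) = C(5,k), so the sum over k is sum_k C(5,k) = 2^5.
Total = 2^5 = 32

32


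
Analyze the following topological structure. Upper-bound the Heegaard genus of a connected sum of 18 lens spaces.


Heegaard genus satisfies g(A#B) <= g(A) + g(B).
Each lens space has g = 1.
Upper bound: 18 * 1 = 18

18


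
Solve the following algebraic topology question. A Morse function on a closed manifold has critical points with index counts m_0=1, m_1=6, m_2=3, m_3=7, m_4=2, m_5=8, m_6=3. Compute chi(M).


Morse theory: chi(M) = sum_k (-1)^k m_k where m_k = #(index-k critical points).
= (1) + (-6) + (3) + (-7) + (2) + (-8) + (3) = -12

-12


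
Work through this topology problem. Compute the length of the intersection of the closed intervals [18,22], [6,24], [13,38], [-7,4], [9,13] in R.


Intersection = [max(a_i), min(b_i)] = [18, 4].
Since 18 > 4, the intersection is empty.
Length = 0

0


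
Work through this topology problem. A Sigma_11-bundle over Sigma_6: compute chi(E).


For a fiber bundle F -> E -> B (with CW structure): chi(E) = chi(B) * chi(F).
chi(Sigma_6) = -10, chi(Sigma_11) = -20.
chi(E) = (-10) * (-20) = 200

200


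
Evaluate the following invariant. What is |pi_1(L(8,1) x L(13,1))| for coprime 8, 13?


pi_1(X x Y) = pi_1(X) x pi_1(Y).
pi_1(L(8,1)) = Z/8, pi_1(L(13,1)) = Z/13.
|Z/8 x Z/13| = 8 * 13 = 104

104


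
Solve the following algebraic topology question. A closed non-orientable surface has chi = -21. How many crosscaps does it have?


chi = 2 - k for closed non-orientable surfaces with k crosscaps.
-21 = 2 - k
k = 2 - (-21) = 23

23


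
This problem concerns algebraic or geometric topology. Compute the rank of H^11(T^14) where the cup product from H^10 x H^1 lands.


Cup product: H^p x H^q -> H^{p+q}; here p+q = 10+1 = 11.
rank H^k(T^n) = C(n,k).
C(14,11) = 364

364


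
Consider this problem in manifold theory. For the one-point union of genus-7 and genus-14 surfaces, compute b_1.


For a wedge: H_1(A v B) = H_1(A) + H_1(B).
b_1(Sigma_7) = 14, b_1(Sigma_14) = 28.
b_1 = 14 + 28 = 42

42


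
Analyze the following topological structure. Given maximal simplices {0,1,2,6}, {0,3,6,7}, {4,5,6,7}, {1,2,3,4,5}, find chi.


Enumerate all faces; f-vector: f_0=8, f_1=24, f_2=22, f_3=8, f_4=1.
chi = sum (-1)^k f_k = -1

-1


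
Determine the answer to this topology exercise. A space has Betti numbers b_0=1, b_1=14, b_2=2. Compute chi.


chi = sum_k (-1)^k b_k.
= (1) + (-14) + (2)
= -11

-11


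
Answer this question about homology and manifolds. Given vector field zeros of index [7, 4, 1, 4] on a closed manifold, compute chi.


Poincare-Hopf: chi(M) = sum of indices of zeros.
chi = (7) + (4) + (1) + (4) = 16

16


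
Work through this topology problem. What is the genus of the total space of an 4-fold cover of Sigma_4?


For an n-sheeted cover: chi(E) = n * chi(B).
chi(Sigma_4) = 2 - 2*4 = -6.
chi(E) = 4 * (-6) = -24.
genus(E) = (2 - chi(E))/2 = (2 - (-24))/2 = 26/2 = 13

13


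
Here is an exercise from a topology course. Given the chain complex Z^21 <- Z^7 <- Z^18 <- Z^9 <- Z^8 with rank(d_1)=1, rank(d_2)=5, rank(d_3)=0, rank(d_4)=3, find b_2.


rank H_k = rank(ker d_k) - rank(im d_{k+1}).
rank(ker d_2) = rank(C_2) - rank(d_2) = 18 - 5 = 13.
rank(im d_{2+1}) = 0.
rank H_2 = 13 - 0 = 13

13


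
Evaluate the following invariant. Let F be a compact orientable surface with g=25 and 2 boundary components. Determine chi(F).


For a compact orientable surface with genus g and b boundary components: chi = 2 - 2g - b.
chi = 2 - 2*25 - 2 = 2 - 50 - 2 = -50

-50


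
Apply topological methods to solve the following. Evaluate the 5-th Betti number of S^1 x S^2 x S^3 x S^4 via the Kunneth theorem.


Each S^d has Poincare polynomial 1 + t^d.
The product S^1 x S^2 x S^3 x S^4 has Poincare polynomial prod(1+t^d_i).
Expanding: b_0=1, b_1=1, b_2=1, b_3=2, b_4=2, b_5=2, b_6=2, b_7=2, b_8=1, b_9=1, b_10=1.
b_5 = 2

2


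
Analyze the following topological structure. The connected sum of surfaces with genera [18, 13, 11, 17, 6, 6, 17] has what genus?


Genus is additive under connected sum of orientable surfaces.
g = 18 + 13 + 11 + 17 + 6 + 6 + 17 = 88

88


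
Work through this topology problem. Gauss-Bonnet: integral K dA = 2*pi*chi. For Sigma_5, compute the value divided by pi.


Gauss-Bonnet: integral K dA = 2*pi*chi(M).
chi(Sigma_5) = 2 - 2*5 = -8.
(integral K dA)/pi = 2*chi = 2*(-8) = -16

-16


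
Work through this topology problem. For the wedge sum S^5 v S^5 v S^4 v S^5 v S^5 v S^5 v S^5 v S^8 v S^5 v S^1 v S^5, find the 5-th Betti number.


For a wedge of spheres, H_k (k>0) is free on one generator per sphere of dimension k.
Spheres of dimension 5: count = 8.
b_5 = 8

8


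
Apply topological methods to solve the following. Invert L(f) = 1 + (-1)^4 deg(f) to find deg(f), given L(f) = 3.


L(f) = 1 + (-1)^4 deg(f) on S^4.
3 = 1 + (-1)^4 * deg(f)
(-1)^4 * deg(f) = 2
deg(f) = 2

2


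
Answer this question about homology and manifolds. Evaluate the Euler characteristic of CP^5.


CP^5 has one cell in each even dimension 0, 2, ..., 2*5 (5+1 cells total).
All cells are even-dimensional, so chi = number of cells.
chi = 5 + 1 = 6

6


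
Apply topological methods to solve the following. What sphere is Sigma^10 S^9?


Each suspension raises dimension by 1: Sigma S^n = S^{n+1}.
Sigma^10 S^9 = S^{9+10} = S^19

19


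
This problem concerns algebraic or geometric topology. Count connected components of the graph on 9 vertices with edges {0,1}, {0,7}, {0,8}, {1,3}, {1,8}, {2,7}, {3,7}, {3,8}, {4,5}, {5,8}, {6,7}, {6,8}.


Run DFS/union-find over 9 vertices.
V = 9, E = 12.
Number of components = 1

1


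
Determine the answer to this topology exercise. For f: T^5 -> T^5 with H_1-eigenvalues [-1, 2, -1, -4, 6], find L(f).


For a torus self-map: L(f) = det(I - A) where A acts on H_1.
L(f) = (1--1) * (1-2) * (1--1) * (1--4) * (1-6) = 2 * -1 * 2 * 5 * -5 = 100

100


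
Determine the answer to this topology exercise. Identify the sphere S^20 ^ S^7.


S^m ^ S^n = S^{m+n}.
k = 20 + 7 = 27

27


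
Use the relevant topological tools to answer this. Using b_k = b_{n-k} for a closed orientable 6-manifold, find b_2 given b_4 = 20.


Poincare duality for closed orientable n-manifolds: b_k = b_{n-k}.
Here n = 6, so b_2 = b_4 = 20

20


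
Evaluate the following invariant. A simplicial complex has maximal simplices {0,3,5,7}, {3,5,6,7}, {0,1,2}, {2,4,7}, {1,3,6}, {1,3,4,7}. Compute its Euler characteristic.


Enumerate all faces; f-vector: f_0=8, f_1=20, f_2=14, f_3=3.
chi = sum (-1)^k f_k = -1

-1


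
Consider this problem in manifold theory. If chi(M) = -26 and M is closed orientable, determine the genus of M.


chi = 2 - 2g for closed orientable surfaces.
-26 = 2 - 2g
2g = 2 - (-26) = 28
g = 14

14


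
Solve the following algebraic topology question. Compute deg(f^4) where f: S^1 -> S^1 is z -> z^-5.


deg(f) = -5. Degree is multiplicative: deg(f^4) = (deg f)^4.
deg(f^4) = (-5)^4 = 625

625


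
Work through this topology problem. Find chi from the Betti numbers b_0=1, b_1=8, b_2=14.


chi = sum_k (-1)^k b_k.
= (1) + (-8) + (14)
= 7

7


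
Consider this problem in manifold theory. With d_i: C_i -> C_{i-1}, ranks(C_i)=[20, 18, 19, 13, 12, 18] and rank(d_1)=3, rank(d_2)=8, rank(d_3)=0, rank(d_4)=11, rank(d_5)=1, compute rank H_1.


rank H_k = rank(ker d_k) - rank(im d_{k+1}).
rank(ker d_1) = rank(C_1) - rank(d_1) = 18 - 3 = 15.
rank(im d_{1+1}) = 8.
rank H_1 = 15 - 8 = 7

7


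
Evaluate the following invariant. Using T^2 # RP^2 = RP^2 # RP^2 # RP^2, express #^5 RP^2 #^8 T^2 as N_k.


Since a >= 1, the sum is non-orientable; each T^2 can be replaced by RP^2 # RP^2 (since T^2#RP^2 = 3RP^2).
Total crosscaps k = 5 + 2*8 = 21.
Check via chi: chi = 5*1 + 8*0 - (5+8-1)*2 = -19 = 2 - k = -19. Consistent.

21


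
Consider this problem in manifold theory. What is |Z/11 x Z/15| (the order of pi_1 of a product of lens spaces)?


pi_1(X x Y) = pi_1(X) x pi_1(Y).
pi_1(L(11,1)) = Z/11, pi_1(L(15,1)) = Z/15.
|Z/11 x Z/15| = 11 * 15 = 165

165


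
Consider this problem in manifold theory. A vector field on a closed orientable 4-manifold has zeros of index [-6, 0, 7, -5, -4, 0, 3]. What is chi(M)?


Poincare-Hopf: chi(M) = sum of indices of zeros.
chi = (-6) + (0) + (7) + (-5) + (-4) + (0) + (3) = -5

-5


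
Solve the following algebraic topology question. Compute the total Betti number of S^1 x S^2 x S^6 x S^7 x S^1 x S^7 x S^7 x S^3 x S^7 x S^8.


Total Betti number is multiplicative under products.
Each S^d (d>=1) has total Betti number 2.
There are 10 sphere factors.
Total = 2^10 = 1024

1024


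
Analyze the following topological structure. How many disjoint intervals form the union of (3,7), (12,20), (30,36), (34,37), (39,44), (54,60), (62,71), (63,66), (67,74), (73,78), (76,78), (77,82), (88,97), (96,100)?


Sort and merge overlapping open intervals.
Merged: (3,7), (12,20), (30,37), (39,44), (54,60), (62,82), (88,100).
Number of components = 7

7


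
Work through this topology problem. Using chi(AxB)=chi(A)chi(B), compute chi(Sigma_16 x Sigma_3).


chi(Sigma_16) = 2 - 2*16 = -30
chi(Sigma_3) = 2 - 2*3 = -4
chi(product) = (-30) * (-4) = 120

120


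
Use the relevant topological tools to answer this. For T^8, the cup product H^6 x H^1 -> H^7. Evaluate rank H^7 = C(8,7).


Cup product: H^p x H^q -> H^{p+q}; here p+q = 6+1 = 7.
rank H^k(T^n) = C(n,k).
C(8,7) = 8

8


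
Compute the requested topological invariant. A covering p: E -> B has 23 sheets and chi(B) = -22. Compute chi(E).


For a finite covering: chi(E) = (number of sheets) * chi(B).
chi(E) = 23 * (-22) = -506

-506


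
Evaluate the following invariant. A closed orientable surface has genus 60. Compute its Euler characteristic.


For a closed orientable surface of genus g: chi = 2 - 2g.
Here g = 60.
chi = 2 - 2*60 = 2 - 120 = -118

-118


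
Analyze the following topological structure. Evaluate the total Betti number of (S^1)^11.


b_k(T^11) = C(11,k), so the sum over k is sum_k C(11,k) = 2^11.
Total = 2^11 = 2048

2048


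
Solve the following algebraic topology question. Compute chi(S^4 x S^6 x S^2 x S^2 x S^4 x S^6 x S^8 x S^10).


chi is multiplicative: chi(X x Y) = chi(X) chi(Y).
Each even-dim sphere has chi = 2. There are 8 factors.
chi = 2^8 = 256

256
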